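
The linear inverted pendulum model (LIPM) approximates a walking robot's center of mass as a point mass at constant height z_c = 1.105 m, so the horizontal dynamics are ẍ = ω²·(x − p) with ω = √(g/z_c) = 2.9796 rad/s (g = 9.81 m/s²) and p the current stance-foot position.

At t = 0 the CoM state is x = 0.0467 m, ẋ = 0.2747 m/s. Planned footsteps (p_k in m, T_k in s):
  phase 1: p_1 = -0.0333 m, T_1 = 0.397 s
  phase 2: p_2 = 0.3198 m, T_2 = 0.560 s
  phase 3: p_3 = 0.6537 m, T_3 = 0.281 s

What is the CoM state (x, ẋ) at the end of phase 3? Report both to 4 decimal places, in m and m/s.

x = 1.4612, ẋ = 2.9234

phase 1: p=-0.0333, T=0.397, ωT=1.182901, cosh=1.785109, sinh=1.478720; start (x,ẋ)=(0.046700, 0.274700) → end (x,ẋ)=(0.245837, 0.842849)
phase 2: p=0.3198, T=0.560, ωT=1.668576, cosh=2.746562, sinh=2.558047; start (x,ẋ)=(0.245837, 0.842849) → end (x,ẋ)=(0.840260, 1.751197)
phase 3: p=0.6537, T=0.281, ωT=0.837268, cosh=1.371469, sinh=0.938577; start (x,ẋ)=(0.840260, 1.751197) → end (x,ẋ)=(1.461190, 2.923442)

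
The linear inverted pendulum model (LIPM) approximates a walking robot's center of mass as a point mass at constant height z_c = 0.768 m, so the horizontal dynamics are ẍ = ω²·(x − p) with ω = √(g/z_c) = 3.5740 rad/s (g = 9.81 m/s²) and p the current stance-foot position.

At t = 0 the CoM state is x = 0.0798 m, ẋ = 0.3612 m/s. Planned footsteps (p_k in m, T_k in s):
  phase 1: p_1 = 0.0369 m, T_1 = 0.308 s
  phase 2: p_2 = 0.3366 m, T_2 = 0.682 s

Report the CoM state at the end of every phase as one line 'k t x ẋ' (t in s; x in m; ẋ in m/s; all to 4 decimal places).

phase 1: p=0.0369, T=0.308, ωT=1.100792, cosh=1.669577, sinh=1.336969; start (x,ẋ)=(0.079800, 0.361200) → end (x,ẋ)=(0.243643, 0.808041)
phase 2: p=0.3366, T=0.682, ωT=2.437468, cosh=5.765705, sinh=5.678323; start (x,ẋ)=(0.243643, 0.808041) → end (x,ẋ)=(1.084444, 2.772435)

1 0.3080 0.2436 0.8080
2 0.9900 1.0844 2.7724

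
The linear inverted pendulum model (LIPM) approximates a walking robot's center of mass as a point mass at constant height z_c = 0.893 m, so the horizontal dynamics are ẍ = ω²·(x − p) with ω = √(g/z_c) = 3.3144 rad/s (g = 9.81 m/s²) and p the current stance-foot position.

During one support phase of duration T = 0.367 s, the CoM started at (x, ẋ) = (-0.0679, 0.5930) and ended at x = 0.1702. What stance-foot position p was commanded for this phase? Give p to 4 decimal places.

p = -0.0232

ωT = 3.3144·0.367 = 1.216385; cosh(ωT) = 1.835632, sinh(ωT) = 1.539333
x(T) = p + (x₀−p)·cosh(ωT) + (ẋ₀/ω)·sinh(ωT) ⇒ p·(1 − cosh) = x(T) − x₀·cosh − (ẋ₀/ω)·sinh
numerator   = 0.1702 − (-0.0679)·1.835632 − (0.5930/3.3144)·1.539333 = 0.019428
denominator = 1 − 1.835632 = -0.835632
p = 0.019428 / -0.835632 = -0.0232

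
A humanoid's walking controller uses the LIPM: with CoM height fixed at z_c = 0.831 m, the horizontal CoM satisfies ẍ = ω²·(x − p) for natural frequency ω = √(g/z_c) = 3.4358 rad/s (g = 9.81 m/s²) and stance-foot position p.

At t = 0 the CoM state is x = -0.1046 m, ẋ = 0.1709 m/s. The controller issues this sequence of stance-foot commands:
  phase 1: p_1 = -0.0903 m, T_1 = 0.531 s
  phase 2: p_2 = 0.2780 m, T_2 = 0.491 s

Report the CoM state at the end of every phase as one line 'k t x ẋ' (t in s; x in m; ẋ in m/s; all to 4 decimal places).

1 0.5310 0.0144 0.3952
2 1.0220 -0.1585 -1.2589

phase 1: p=-0.0903, T=0.531, ωT=1.824410, cosh=3.180224, sinh=3.018911; start (x,ẋ)=(-0.104600, 0.170900) → end (x,ẋ)=(0.014386, 0.395175)
phase 2: p=0.2780, T=0.491, ωT=1.686978, cosh=2.794102, sinh=2.609024; start (x,ẋ)=(0.014386, 0.395175) → end (x,ẋ)=(-0.158481, -1.258895)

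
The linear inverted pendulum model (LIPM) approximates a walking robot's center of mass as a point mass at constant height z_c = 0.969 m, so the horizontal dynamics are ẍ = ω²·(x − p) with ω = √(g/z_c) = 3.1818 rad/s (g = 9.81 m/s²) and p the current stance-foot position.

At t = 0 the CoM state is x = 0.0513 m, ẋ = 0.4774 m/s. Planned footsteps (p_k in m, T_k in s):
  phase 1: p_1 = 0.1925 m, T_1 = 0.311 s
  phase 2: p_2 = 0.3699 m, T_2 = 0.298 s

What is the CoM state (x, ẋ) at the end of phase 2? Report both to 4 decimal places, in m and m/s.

x = 0.1163, ẋ = -0.4547

phase 1: p=0.1925, T=0.311, ωT=0.989540, cosh=1.530872, sinh=1.159124; start (x,ẋ)=(0.051300, 0.477400) → end (x,ẋ)=(0.150257, 0.210078)
phase 2: p=0.3699, T=0.298, ωT=0.948176, cosh=1.484223, sinh=1.096776; start (x,ẋ)=(0.150257, 0.210078) → end (x,ẋ)=(0.116315, -0.454690)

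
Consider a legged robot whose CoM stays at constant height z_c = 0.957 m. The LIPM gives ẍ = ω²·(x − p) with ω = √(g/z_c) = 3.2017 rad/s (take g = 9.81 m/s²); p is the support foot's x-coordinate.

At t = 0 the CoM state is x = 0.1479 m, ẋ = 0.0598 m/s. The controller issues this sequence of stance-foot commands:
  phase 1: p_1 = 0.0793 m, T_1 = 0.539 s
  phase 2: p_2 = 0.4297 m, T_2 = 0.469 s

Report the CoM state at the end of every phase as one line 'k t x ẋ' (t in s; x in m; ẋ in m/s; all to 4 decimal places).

1 0.5390 0.3288 0.7705
2 1.0080 0.7054 1.1264

phase 1: p=0.0793, T=0.539, ωT=1.725716, cosh=2.897294, sinh=2.719249; start (x,ẋ)=(0.147900, 0.059800) → end (x,ẋ)=(0.328843, 0.770505)
phase 2: p=0.4297, T=0.469, ωT=1.501597, cosh=2.355814, sinh=2.133040; start (x,ẋ)=(0.328843, 0.770505) → end (x,ẋ)=(0.705427, 1.126380)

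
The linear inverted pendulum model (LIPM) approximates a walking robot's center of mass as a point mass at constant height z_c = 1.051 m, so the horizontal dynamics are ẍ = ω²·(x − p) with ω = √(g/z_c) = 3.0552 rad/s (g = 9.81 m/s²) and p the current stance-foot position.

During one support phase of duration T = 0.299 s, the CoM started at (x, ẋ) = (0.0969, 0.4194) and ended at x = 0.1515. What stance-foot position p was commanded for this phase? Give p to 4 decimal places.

p = 0.2959

ωT = 3.0552·0.299 = 0.913505; cosh(ωT) = 1.447080, sinh(ωT) = 1.045964
x(T) = p + (x₀−p)·cosh(ωT) + (ẋ₀/ω)·sinh(ωT) ⇒ p·(1 − cosh) = x(T) − x₀·cosh − (ẋ₀/ω)·sinh
numerator   = 0.1515 − (0.0969)·1.447080 − (0.4194/3.0552)·1.045964 = -0.132306
denominator = 1 − 1.447080 = -0.447080
p = -0.132306 / -0.447080 = 0.2959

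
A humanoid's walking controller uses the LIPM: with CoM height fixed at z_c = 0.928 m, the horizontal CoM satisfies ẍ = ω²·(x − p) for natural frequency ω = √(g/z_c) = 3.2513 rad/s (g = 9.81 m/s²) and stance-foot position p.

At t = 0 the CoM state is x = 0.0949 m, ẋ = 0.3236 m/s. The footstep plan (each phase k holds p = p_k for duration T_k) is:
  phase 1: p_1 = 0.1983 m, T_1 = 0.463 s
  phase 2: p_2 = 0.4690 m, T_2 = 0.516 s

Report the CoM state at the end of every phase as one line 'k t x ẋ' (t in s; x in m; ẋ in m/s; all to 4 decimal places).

phase 1: p=0.1983, T=0.463, ωT=1.505352, cosh=2.363839, sinh=2.141900; start (x,ẋ)=(0.094900, 0.323600) → end (x,ẋ)=(0.167061, 0.044865)
phase 2: p=0.4690, T=0.516, ωT=1.677671, cosh=2.769941, sinh=2.583132; start (x,ẋ)=(0.167061, 0.044865) → end (x,ẋ)=(-0.331708, -2.411572)

1 0.4630 0.1671 0.0449
2 0.9790 -0.3317 -2.4116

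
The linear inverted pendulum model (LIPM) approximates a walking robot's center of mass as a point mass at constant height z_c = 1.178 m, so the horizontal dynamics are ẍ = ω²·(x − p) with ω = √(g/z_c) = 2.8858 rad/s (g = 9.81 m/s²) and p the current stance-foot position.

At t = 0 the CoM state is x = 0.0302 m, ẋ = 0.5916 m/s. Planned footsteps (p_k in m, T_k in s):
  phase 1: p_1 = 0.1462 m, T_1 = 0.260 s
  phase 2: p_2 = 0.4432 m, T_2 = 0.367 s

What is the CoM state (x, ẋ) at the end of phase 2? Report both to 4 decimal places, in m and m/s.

phase 1: p=0.1462, T=0.260, ωT=0.750308, cosh=1.294937, sinh=0.822716; start (x,ẋ)=(0.030200, 0.591600) → end (x,ẋ)=(0.164647, 0.490678)
phase 2: p=0.4432, T=0.367, ωT=1.059089, cosh=1.615257, sinh=1.268485; start (x,ẋ)=(0.164647, 0.490678) → end (x,ẋ)=(0.208949, -0.227098)

x = 0.2089, ẋ = -0.2271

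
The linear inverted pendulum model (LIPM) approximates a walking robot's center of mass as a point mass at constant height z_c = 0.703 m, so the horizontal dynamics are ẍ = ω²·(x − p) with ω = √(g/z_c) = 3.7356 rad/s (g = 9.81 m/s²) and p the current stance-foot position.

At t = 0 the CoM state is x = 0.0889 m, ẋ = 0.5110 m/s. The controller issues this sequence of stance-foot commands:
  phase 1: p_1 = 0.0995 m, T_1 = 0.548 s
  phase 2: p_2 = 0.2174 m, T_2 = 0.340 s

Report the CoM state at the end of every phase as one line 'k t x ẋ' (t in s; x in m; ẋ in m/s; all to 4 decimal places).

phase 1: p=0.0995, T=0.548, ωT=2.047109, cosh=3.937291, sinh=3.808184; start (x,ẋ)=(0.088900, 0.511000) → end (x,ẋ)=(0.578694, 1.861162)
phase 2: p=0.2174, T=0.340, ωT=1.270104, cosh=1.921013, sinh=1.640210; start (x,ẋ)=(0.578694, 1.861162) → end (x,ẋ)=(1.728640, 5.789022)

1 0.5480 0.5787 1.8612
2 0.8880 1.7286 5.7890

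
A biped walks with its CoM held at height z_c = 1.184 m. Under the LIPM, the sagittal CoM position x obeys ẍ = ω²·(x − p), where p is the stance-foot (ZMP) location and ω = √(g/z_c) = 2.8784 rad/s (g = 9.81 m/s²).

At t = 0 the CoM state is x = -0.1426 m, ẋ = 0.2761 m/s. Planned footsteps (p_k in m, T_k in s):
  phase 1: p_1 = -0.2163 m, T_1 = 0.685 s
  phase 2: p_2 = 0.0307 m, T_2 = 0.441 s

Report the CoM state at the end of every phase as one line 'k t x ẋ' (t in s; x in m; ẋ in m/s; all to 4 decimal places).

phase 1: p=-0.2163, T=0.685, ωT=1.971704, cosh=3.661063, sinh=3.521843; start (x,ẋ)=(-0.142600, 0.276100) → end (x,ẋ)=(0.391340, 1.757936)
phase 2: p=0.0307, T=0.441, ωT=1.269374, cosh=1.919816, sinh=1.638809; start (x,ẋ)=(0.391340, 1.757936) → end (x,ẋ)=(1.723939, 5.076109)

1 0.6850 0.3913 1.7579
2 1.1260 1.7239 5.0761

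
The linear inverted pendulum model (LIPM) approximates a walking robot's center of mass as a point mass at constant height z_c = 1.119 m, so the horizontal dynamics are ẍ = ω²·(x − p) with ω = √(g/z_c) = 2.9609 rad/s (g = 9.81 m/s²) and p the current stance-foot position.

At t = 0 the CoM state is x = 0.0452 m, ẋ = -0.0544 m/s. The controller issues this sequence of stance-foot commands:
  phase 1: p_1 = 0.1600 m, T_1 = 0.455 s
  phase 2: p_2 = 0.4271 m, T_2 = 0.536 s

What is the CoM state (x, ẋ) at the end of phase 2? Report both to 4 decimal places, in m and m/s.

x = -1.5081, ẋ = -5.5529

phase 1: p=0.1600, T=0.455, ωT=1.347210, cosh=2.053321, sinh=1.793356; start (x,ẋ)=(0.045200, -0.054400) → end (x,ẋ)=(-0.108670, -0.721283)
phase 2: p=0.4271, T=0.536, ωT=1.587042, cosh=2.546898, sinh=2.342369; start (x,ẋ)=(-0.108670, -0.721283) → end (x,ẋ)=(-1.508059, -5.552878)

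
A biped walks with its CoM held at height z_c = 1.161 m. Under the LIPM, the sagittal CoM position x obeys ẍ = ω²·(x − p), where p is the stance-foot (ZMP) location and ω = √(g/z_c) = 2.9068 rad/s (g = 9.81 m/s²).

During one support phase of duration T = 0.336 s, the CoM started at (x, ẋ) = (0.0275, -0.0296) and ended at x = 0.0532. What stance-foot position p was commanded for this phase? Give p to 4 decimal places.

p = -0.0448

ωT = 2.9068·0.336 = 0.976685; cosh(ωT) = 1.516098, sinh(ωT) = 1.139540
x(T) = p + (x₀−p)·cosh(ωT) + (ẋ₀/ω)·sinh(ωT) ⇒ p·(1 − cosh) = x(T) − x₀·cosh − (ẋ₀/ω)·sinh
numerator   = 0.0532 − (0.0275)·1.516098 − (-0.0296/2.9068)·1.139540 = 0.023111
denominator = 1 − 1.516098 = -0.516098
p = 0.023111 / -0.516098 = -0.0448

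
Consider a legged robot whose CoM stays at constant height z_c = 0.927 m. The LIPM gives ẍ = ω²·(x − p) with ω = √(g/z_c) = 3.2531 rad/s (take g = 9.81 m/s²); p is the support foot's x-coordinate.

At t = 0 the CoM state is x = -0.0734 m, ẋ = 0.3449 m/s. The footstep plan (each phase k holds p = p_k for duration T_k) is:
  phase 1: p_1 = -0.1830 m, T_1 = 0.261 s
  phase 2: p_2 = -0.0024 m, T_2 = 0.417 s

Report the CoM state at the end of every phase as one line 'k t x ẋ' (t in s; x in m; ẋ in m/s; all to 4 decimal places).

1 0.2610 0.0698 0.8173
2 0.6780 0.6024 2.1175

phase 1: p=-0.1830, T=0.261, ωT=0.849059, cosh=1.382632, sinh=0.954815; start (x,ẋ)=(-0.073400, 0.344900) → end (x,ẋ)=(0.069768, 0.817299)
phase 2: p=-0.0024, T=0.417, ωT=1.356543, cosh=2.070148, sinh=1.812598; start (x,ẋ)=(0.069768, 0.817299) → end (x,ẋ)=(0.602390, 2.117472)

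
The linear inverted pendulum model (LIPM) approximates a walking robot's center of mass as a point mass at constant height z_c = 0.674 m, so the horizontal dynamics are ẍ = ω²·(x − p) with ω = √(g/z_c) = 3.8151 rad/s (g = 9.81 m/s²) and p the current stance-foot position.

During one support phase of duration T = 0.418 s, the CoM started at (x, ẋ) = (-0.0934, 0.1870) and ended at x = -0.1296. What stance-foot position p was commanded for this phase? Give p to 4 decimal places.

ωT = 3.8151·0.418 = 1.594712; cosh(ωT) = 2.564938, sinh(ωT) = 2.361971
x(T) = p + (x₀−p)·cosh(ωT) + (ẋ₀/ω)·sinh(ωT) ⇒ p·(1 − cosh) = x(T) − x₀·cosh − (ẋ₀/ω)·sinh
numerator   = -0.1296 − (-0.0934)·2.564938 − (0.1870/3.8151)·2.361971 = -0.005809
denominator = 1 − 2.564938 = -1.564938
p = -0.005809 / -1.564938 = 0.0037

p = 0.0037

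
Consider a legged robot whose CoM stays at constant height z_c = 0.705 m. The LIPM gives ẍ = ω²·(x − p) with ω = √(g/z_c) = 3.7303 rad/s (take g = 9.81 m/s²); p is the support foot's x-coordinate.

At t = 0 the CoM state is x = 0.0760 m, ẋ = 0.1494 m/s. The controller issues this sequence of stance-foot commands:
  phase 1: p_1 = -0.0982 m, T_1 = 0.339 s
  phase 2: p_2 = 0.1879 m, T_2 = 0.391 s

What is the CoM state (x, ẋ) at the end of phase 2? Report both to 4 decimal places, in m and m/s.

phase 1: p=-0.0982, T=0.339, ωT=1.264572, cosh=1.911968, sinh=1.629608; start (x,ẋ)=(0.076000, 0.149400) → end (x,ẋ)=(0.300131, 1.344597)
phase 2: p=0.1879, T=0.391, ωT=1.458547, cosh=2.266141, sinh=2.033567; start (x,ẋ)=(0.300131, 1.344597) → end (x,ẋ)=(1.175237, 3.898412)

x = 1.1752, ẋ = 3.8984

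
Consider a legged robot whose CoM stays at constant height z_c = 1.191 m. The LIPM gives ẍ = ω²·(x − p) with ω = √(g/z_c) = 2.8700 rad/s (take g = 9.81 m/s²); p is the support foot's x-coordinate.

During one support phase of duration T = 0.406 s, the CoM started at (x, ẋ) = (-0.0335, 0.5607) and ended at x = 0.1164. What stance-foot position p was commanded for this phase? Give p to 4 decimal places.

p = 0.1415

ωT = 2.8700·0.406 = 1.165220; cosh(ωT) = 1.759241, sinh(ωT) = 1.447387
x(T) = p + (x₀−p)·cosh(ωT) + (ẋ₀/ω)·sinh(ωT) ⇒ p·(1 − cosh) = x(T) − x₀·cosh − (ẋ₀/ω)·sinh
numerator   = 0.1164 − (-0.0335)·1.759241 − (0.5607/2.8700)·1.447387 = -0.107435
denominator = 1 − 1.759241 = -0.759241
p = -0.107435 / -0.759241 = 0.1415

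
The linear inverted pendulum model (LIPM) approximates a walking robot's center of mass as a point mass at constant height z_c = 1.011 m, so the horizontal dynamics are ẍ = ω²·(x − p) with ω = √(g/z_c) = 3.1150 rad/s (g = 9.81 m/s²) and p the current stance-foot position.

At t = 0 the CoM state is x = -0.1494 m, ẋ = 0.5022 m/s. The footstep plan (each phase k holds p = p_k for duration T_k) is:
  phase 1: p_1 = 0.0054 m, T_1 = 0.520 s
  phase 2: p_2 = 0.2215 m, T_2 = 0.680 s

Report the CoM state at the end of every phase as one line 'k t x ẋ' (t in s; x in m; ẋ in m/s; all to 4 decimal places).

phase 1: p=0.0054, T=0.520, ωT=1.619800, cosh=2.625009, sinh=2.427071; start (x,ẋ)=(-0.149400, 0.502200) → end (x,ẋ)=(-0.009659, 0.147941)
phase 2: p=0.2215, T=0.680, ωT=2.118200, cosh=4.218201, sinh=4.097954; start (x,ẋ)=(-0.009659, 0.147941) → end (x,ẋ)=(-0.558952, -2.326732)

1 0.5200 -0.0097 0.1479
2 1.2000 -0.5590 -2.3267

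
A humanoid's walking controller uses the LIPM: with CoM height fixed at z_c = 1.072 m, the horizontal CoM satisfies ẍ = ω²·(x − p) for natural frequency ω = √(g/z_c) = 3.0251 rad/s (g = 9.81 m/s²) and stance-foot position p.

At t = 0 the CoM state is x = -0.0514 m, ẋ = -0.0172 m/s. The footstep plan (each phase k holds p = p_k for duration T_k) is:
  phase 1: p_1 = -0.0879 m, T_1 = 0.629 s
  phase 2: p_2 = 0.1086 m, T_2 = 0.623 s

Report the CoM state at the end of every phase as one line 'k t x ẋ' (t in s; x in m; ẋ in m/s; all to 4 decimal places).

phase 1: p=-0.0879, T=0.629, ωT=1.902788, cosh=3.426856, sinh=3.277704; start (x,ẋ)=(-0.051400, -0.017200) → end (x,ẋ)=(0.018544, 0.302970)
phase 2: p=0.1086, T=0.623, ωT=1.884637, cosh=3.367925, sinh=3.216041; start (x,ẋ)=(0.018544, 0.302970) → end (x,ẋ)=(0.127391, 0.144238)

1 0.6290 0.0185 0.3030
2 1.2520 0.1274 0.1442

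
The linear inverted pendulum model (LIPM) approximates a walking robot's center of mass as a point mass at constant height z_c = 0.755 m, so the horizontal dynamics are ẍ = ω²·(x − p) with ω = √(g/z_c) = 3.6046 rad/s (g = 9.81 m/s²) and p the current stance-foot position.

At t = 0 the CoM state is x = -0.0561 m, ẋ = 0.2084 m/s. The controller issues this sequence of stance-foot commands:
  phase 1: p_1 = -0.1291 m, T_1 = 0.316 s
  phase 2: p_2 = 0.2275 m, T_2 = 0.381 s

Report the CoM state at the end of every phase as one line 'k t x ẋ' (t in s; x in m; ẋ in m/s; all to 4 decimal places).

phase 1: p=-0.1291, T=0.316, ωT=1.139054, cosh=1.721966, sinh=1.401844; start (x,ẋ)=(-0.056100, 0.208400) → end (x,ẋ)=(0.077651, 0.727733)
phase 2: p=0.2275, T=0.381, ωT=1.373353, cosh=2.100911, sinh=1.847655; start (x,ẋ)=(0.077651, 0.727733) → end (x,ẋ)=(0.285704, 0.530901)

1 0.3160 0.0777 0.7277
2 0.6970 0.2857 0.5309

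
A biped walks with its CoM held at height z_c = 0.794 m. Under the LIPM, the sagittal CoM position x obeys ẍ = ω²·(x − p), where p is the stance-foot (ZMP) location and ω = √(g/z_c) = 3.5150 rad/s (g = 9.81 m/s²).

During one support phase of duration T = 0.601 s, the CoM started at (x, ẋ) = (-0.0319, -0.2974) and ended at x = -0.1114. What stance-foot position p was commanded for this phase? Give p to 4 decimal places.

ωT = 3.5150·0.601 = 2.112515; cosh(ωT) = 4.194973, sinh(ωT) = 4.074039
x(T) = p + (x₀−p)·cosh(ωT) + (ẋ₀/ω)·sinh(ωT) ⇒ p·(1 − cosh) = x(T) − x₀·cosh − (ẋ₀/ω)·sinh
numerator   = -0.1114 − (-0.0319)·4.194973 − (-0.2974/3.5150)·4.074039 = 0.367119
denominator = 1 − 4.194973 = -3.194973
p = 0.367119 / -3.194973 = -0.1149

p = -0.1149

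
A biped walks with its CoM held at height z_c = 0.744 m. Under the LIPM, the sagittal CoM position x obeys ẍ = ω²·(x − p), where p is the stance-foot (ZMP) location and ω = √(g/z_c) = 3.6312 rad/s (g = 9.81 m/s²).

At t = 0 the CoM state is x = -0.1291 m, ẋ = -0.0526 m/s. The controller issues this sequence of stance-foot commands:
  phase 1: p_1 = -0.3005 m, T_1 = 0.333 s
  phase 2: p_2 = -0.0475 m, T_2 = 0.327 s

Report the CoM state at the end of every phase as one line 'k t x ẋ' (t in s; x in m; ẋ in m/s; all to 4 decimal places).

1 0.3330 -0.0099 0.8539
2 0.6600 0.3695 1.7331

phase 1: p=-0.3005, T=0.333, ωT=1.209190, cosh=1.824604, sinh=1.526165; start (x,ẋ)=(-0.129100, -0.052600) → end (x,ẋ)=(-0.009870, 0.853892)
phase 2: p=-0.0475, T=0.327, ωT=1.187402, cosh=1.791783, sinh=1.486771; start (x,ẋ)=(-0.009870, 0.853892) → end (x,ẋ)=(0.369545, 1.733143)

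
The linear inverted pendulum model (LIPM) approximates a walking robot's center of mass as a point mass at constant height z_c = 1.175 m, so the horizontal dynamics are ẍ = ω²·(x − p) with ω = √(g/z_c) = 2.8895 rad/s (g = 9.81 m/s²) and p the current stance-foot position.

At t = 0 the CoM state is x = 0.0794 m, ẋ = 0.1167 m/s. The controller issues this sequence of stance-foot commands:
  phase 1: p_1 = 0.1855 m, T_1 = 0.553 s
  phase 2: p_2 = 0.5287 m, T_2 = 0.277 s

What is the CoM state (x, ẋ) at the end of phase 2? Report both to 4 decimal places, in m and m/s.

phase 1: p=0.1855, T=0.553, ωT=1.597894, cosh=2.572466, sinh=2.370144; start (x,ẋ)=(0.079400, 0.116700) → end (x,ẋ)=(0.008286, -0.426422)
phase 2: p=0.5287, T=0.277, ωT=0.800392, cosh=1.337783, sinh=0.888630; start (x,ẋ)=(0.008286, -0.426422) → end (x,ẋ)=(-0.298642, -1.906726)

x = -0.2986, ẋ = -1.9067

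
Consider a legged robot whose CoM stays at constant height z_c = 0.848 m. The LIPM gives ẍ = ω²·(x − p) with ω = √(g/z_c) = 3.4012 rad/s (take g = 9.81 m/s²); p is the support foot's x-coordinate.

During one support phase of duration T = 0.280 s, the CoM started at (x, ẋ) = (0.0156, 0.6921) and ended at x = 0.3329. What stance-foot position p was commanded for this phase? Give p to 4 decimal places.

ωT = 3.4012·0.280 = 0.952336; cosh(ωT) = 1.488798, sinh(ωT) = 1.102959
x(T) = p + (x₀−p)·cosh(ωT) + (ẋ₀/ω)·sinh(ωT) ⇒ p·(1 − cosh) = x(T) − x₀·cosh − (ẋ₀/ω)·sinh
numerator   = 0.3329 − (0.0156)·1.488798 − (0.6921/3.4012)·1.102959 = 0.085237
denominator = 1 − 1.488798 = -0.488798
p = 0.085237 / -0.488798 = -0.1744

p = -0.1744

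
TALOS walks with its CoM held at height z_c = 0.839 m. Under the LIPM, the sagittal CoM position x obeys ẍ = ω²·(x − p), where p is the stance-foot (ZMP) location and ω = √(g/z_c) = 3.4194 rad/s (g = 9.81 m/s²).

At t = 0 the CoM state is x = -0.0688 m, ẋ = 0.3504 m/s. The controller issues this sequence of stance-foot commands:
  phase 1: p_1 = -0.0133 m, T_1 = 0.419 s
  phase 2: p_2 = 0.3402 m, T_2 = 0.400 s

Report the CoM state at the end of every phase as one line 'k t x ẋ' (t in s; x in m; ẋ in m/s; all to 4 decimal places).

phase 1: p=-0.0133, T=0.419, ωT=1.432729, cosh=2.214387, sinh=1.975730; start (x,ẋ)=(-0.068800, 0.350400) → end (x,ẋ)=(0.066263, 0.400974)
phase 2: p=0.3402, T=0.400, ωT=1.367760, cosh=2.090611, sinh=1.835934; start (x,ẋ)=(0.066263, 0.400974) → end (x,ẋ)=(-0.017207, -0.881442)

1 0.4190 0.0663 0.4010
2 0.8190 -0.0172 -0.8814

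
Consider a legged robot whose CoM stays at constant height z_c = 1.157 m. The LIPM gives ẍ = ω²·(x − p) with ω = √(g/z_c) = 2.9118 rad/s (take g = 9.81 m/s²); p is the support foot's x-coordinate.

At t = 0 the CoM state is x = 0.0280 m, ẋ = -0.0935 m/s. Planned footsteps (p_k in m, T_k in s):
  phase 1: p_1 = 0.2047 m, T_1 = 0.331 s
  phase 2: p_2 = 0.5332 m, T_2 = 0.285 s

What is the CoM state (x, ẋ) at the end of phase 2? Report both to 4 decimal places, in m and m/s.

x = -0.5547, ẋ = -2.6806

phase 1: p=0.2047, T=0.331, ωT=0.963806, cosh=1.501547, sinh=1.120108; start (x,ẋ)=(0.028000, -0.093500) → end (x,ẋ)=(-0.096591, -0.716707)
phase 2: p=0.5332, T=0.285, ωT=0.829863, cosh=1.364557, sinh=0.928448; start (x,ẋ)=(-0.096591, -0.716707) → end (x,ẋ)=(-0.554712, -2.680598)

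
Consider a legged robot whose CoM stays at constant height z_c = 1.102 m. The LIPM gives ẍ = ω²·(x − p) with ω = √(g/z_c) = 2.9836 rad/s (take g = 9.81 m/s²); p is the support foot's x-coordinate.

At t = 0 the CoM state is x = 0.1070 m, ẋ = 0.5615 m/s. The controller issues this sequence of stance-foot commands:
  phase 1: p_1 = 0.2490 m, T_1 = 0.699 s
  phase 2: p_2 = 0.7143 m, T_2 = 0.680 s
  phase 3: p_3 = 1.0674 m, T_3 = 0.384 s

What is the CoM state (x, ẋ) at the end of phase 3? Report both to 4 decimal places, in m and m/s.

x = -0.6723, ẋ = -4.7924

phase 1: p=0.2490, T=0.699, ωT=2.085536, cosh=4.086574, sinh=3.962334; start (x,ẋ)=(0.107000, 0.561500) → end (x,ẋ)=(0.414400, 0.615885)
phase 2: p=0.7143, T=0.680, ωT=2.028848, cosh=3.868403, sinh=3.736917; start (x,ẋ)=(0.414400, 0.615885) → end (x,ẋ)=(0.325552, -0.961237)
phase 3: p=1.0674, T=0.384, ωT=1.145702, cosh=1.731325, sinh=1.413324; start (x,ẋ)=(0.325552, -0.961237) → end (x,ẋ)=(-0.672316, -4.792436)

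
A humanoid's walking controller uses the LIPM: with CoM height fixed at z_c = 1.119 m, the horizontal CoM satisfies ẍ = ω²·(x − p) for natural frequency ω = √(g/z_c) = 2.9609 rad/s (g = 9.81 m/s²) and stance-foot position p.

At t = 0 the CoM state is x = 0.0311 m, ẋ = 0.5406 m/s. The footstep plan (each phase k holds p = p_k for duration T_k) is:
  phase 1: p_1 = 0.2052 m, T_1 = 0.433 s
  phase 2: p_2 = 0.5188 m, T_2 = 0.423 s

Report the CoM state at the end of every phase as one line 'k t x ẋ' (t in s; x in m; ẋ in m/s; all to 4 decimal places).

1 0.4330 0.1710 0.1918
2 0.8560 -0.0353 -1.2916

phase 1: p=0.2052, T=0.433, ωT=1.282070, cosh=1.940777, sinh=1.663314; start (x,ẋ)=(0.031100, 0.540600) → end (x,ẋ)=(0.170998, 0.191758)
phase 2: p=0.5188, T=0.423, ωT=1.252461, cosh=1.892371, sinh=1.606571; start (x,ẋ)=(0.170998, 0.191758) → end (x,ẋ)=(-0.035324, -1.291581)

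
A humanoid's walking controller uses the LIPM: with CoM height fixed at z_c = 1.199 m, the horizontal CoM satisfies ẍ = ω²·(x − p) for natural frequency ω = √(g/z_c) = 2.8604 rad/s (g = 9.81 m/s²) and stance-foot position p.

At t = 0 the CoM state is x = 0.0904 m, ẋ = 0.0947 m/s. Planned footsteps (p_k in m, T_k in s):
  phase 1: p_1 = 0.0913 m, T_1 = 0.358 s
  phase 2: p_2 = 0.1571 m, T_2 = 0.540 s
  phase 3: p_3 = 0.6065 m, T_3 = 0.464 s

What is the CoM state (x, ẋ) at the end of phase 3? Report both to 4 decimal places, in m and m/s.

x = -0.0916, ẋ = -1.6433

phase 1: p=0.0913, T=0.358, ωT=1.024023, cosh=1.571761, sinh=1.212614; start (x,ẋ)=(0.090400, 0.094700) → end (x,ẋ)=(0.130032, 0.145724)
phase 2: p=0.1571, T=0.540, ωT=1.544616, cosh=2.449783, sinh=2.236389; start (x,ẋ)=(0.130032, 0.145724) → end (x,ẋ)=(0.204722, 0.183837)
phase 3: p=0.6065, T=0.464, ωT=1.327226, cosh=2.017890, sinh=1.752678; start (x,ẋ)=(0.204722, 0.183837) → end (x,ẋ)=(-0.091599, -1.643293)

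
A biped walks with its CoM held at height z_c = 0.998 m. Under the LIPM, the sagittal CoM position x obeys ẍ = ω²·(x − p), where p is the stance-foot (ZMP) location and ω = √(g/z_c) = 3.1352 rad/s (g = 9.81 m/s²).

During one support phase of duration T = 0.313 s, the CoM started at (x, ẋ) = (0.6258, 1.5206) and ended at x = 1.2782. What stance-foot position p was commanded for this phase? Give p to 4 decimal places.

ωT = 3.1352·0.313 = 0.981318; cosh(ωT) = 1.521393, sinh(ωT) = 1.146576
x(T) = p + (x₀−p)·cosh(ωT) + (ẋ₀/ω)·sinh(ωT) ⇒ p·(1 − cosh) = x(T) − x₀·cosh − (ẋ₀/ω)·sinh
numerator   = 1.2782 − (0.6258)·1.521393 − (1.5206/3.1352)·1.146576 = -0.229987
denominator = 1 − 1.521393 = -0.521393
p = -0.229987 / -0.521393 = 0.4411

p = 0.4411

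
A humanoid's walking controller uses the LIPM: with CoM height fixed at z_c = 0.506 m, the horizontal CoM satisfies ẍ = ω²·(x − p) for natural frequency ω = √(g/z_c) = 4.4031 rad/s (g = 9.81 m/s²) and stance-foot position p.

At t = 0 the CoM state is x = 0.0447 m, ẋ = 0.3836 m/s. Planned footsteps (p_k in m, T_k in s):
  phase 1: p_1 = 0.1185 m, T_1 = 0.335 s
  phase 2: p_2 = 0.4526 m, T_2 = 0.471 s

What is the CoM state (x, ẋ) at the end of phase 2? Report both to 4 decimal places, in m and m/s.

x = -0.6681, ẋ = -4.7291

phase 1: p=0.1185, T=0.335, ωT=1.475039, cosh=2.299987, sinh=2.071217; start (x,ẋ)=(0.044700, 0.383600) → end (x,ẋ)=(0.129206, 0.209236)
phase 2: p=0.4526, T=0.471, ωT=2.073860, cosh=4.040586, sinh=3.914887; start (x,ẋ)=(0.129206, 0.209236) → end (x,ẋ)=(-0.668065, -4.729109)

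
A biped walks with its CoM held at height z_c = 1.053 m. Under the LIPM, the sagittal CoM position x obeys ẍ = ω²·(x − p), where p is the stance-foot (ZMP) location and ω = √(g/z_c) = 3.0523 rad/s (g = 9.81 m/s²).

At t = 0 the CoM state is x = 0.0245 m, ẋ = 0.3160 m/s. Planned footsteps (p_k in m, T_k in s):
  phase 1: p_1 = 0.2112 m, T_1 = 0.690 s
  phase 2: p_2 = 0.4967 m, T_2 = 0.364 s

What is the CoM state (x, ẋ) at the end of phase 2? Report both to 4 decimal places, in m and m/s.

phase 1: p=0.2112, T=0.690, ωT=2.106087, cosh=4.168871, sinh=4.047158; start (x,ẋ)=(0.024500, 0.316000) → end (x,ẋ)=(-0.148132, -0.988968)
phase 2: p=0.4967, T=0.364, ωT=1.111037, cosh=1.683362, sinh=1.354145; start (x,ẋ)=(-0.148132, -0.988968) → end (x,ẋ)=(-1.027539, -4.330048)

x = -1.0275, ẋ = -4.3300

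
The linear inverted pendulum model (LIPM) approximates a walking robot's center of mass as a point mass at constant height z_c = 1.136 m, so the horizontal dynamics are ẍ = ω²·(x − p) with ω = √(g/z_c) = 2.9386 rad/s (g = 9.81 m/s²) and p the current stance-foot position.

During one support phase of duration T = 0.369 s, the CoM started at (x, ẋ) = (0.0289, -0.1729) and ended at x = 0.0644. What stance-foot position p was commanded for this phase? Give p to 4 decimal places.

ωT = 2.9386·0.369 = 1.084343; cosh(ωT) = 1.647811, sinh(ωT) = 1.309687
x(T) = p + (x₀−p)·cosh(ωT) + (ẋ₀/ω)·sinh(ωT) ⇒ p·(1 − cosh) = x(T) − x₀·cosh − (ẋ₀/ω)·sinh
numerator   = 0.0644 − (0.0289)·1.647811 − (-0.1729/2.9386)·1.309687 = 0.093837
denominator = 1 − 1.647811 = -0.647811
p = 0.093837 / -0.647811 = -0.1449

p = -0.1449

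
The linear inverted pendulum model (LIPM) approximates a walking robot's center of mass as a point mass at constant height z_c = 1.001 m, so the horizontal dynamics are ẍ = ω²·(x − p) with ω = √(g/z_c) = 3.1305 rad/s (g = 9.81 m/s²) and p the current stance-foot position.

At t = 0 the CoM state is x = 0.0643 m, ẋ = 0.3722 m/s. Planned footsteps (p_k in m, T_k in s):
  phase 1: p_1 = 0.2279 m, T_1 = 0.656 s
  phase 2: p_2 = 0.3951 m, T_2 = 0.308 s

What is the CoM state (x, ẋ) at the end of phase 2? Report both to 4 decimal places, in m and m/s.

x = -0.3200, ẋ = -1.9957

phase 1: p=0.2279, T=0.656, ωT=2.053608, cosh=3.962125, sinh=3.833854; start (x,ẋ)=(0.064300, 0.372200) → end (x,ẋ)=(0.035521, -0.488804)
phase 2: p=0.3951, T=0.308, ωT=0.964194, cosh=1.501982, sinh=1.120691; start (x,ẋ)=(0.035521, -0.488804) → end (x,ẋ)=(-0.319968, -1.995694)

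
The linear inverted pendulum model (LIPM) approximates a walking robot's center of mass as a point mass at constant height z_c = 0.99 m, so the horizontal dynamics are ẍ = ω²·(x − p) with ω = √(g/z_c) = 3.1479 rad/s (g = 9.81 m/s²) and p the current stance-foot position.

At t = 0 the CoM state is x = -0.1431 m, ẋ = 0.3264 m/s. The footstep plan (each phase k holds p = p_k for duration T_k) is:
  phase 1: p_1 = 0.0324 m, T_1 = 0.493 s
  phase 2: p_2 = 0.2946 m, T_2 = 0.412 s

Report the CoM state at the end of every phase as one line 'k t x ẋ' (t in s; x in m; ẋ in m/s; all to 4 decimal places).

phase 1: p=0.0324, T=0.493, ωT=1.551915, cosh=2.466171, sinh=2.254329; start (x,ẋ)=(-0.143100, 0.326400) → end (x,ẋ)=(-0.166666, -0.440460)
phase 2: p=0.2946, T=0.412, ωT=1.296935, cosh=1.965718, sinh=1.692349; start (x,ẋ)=(-0.166666, -0.440460) → end (x,ẋ)=(-0.848915, -3.323143)

1 0.4930 -0.1667 -0.4405
2 0.9050 -0.8489 -3.3231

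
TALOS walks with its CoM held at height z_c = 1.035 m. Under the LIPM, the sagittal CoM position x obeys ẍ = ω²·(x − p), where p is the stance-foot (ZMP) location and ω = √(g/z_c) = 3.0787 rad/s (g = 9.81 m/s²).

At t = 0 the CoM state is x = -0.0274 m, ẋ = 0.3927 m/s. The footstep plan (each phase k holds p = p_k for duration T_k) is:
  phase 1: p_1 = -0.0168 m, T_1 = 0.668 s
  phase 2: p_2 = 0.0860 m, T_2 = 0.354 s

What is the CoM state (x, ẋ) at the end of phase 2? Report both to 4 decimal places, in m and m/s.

x = 1.2726, ẋ = 3.7781

phase 1: p=-0.0168, T=0.668, ωT=2.056572, cosh=3.973504, sinh=3.845613; start (x,ẋ)=(-0.027400, 0.392700) → end (x,ẋ)=(0.431603, 1.434897)
phase 2: p=0.0860, T=0.354, ωT=1.089860, cosh=1.655060, sinh=1.318797; start (x,ẋ)=(0.431603, 1.434897) → end (x,ẋ)=(1.272649, 3.778053)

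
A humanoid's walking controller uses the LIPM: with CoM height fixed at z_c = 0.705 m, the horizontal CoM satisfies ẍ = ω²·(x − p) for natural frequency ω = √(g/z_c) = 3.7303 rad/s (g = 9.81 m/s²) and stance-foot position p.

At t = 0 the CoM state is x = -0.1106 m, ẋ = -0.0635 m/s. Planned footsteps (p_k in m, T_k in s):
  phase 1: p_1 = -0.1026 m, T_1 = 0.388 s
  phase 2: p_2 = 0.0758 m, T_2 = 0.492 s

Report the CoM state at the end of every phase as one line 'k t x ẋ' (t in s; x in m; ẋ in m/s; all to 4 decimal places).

1 0.3880 -0.1547 -0.2024
2 0.8800 -0.8307 -3.2765

phase 1: p=-0.1026, T=0.388, ωT=1.447356, cosh=2.243525, sinh=2.008334; start (x,ẋ)=(-0.110600, -0.063500) → end (x,ẋ)=(-0.154736, -0.202397)
phase 2: p=0.0758, T=0.492, ωT=1.835308, cosh=3.213313, sinh=3.053749; start (x,ẋ)=(-0.154736, -0.202397) → end (x,ẋ)=(-0.830672, -3.276489)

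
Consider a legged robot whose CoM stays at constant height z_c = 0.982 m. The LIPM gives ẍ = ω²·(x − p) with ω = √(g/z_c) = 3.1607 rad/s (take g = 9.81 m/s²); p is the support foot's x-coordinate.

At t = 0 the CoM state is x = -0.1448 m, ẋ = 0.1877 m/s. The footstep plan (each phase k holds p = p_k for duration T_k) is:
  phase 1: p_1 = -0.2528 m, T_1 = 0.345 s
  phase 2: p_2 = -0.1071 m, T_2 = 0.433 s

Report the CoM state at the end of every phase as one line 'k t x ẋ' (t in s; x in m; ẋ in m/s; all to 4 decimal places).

phase 1: p=-0.2528, T=0.345, ωT=1.090441, cosh=1.655828, sinh=1.319760; start (x,ẋ)=(-0.144800, 0.187700) → end (x,ẋ)=(0.004404, 0.761306)
phase 2: p=-0.1071, T=0.433, ωT=1.368583, cosh=2.092123, sinh=1.837656; start (x,ẋ)=(0.004404, 0.761306) → end (x,ẋ)=(0.568810, 2.240393)

1 0.3450 0.0044 0.7613
2 0.7780 0.5688 2.2404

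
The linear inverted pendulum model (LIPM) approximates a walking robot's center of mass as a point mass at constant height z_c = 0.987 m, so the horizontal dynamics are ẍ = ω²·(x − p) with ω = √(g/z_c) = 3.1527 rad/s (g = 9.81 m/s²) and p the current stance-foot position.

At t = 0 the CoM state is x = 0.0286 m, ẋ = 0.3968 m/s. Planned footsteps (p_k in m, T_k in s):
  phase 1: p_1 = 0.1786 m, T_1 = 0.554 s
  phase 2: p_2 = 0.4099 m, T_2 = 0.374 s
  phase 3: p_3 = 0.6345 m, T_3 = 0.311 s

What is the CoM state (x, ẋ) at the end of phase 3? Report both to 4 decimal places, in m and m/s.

phase 1: p=0.1786, T=0.554, ωT=1.746596, cosh=2.954706, sinh=2.780340; start (x,ẋ)=(0.028600, 0.396800) → end (x,ẋ)=(0.085329, -0.142409)
phase 2: p=0.4099, T=0.374, ωT=1.179110, cosh=1.779515, sinh=1.471963; start (x,ẋ)=(0.085329, -0.142409) → end (x,ẋ)=(-0.234169, -1.759644)
phase 3: p=0.6345, T=0.311, ωT=0.980490, cosh=1.520444, sinh=1.145317; start (x,ẋ)=(-0.234169, -1.759644) → end (x,ẋ)=(-1.325509, -5.812066)

x = -1.3255, ẋ = -5.8121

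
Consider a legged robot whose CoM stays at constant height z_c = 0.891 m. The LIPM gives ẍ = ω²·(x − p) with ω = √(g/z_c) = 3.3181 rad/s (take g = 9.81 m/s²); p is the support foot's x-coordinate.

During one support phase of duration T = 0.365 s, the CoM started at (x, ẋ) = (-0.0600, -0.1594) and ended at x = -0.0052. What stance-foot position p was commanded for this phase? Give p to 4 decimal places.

p = -0.2150

ωT = 3.3181·0.365 = 1.211106; cosh(ωT) = 1.827532, sinh(ωT) = 1.529665
x(T) = p + (x₀−p)·cosh(ωT) + (ẋ₀/ω)·sinh(ωT) ⇒ p·(1 − cosh) = x(T) − x₀·cosh − (ẋ₀/ω)·sinh
numerator   = -0.0052 − (-0.0600)·1.827532 − (-0.1594/3.3181)·1.529665 = 0.177936
denominator = 1 − 1.827532 = -0.827532
p = 0.177936 / -0.827532 = -0.2150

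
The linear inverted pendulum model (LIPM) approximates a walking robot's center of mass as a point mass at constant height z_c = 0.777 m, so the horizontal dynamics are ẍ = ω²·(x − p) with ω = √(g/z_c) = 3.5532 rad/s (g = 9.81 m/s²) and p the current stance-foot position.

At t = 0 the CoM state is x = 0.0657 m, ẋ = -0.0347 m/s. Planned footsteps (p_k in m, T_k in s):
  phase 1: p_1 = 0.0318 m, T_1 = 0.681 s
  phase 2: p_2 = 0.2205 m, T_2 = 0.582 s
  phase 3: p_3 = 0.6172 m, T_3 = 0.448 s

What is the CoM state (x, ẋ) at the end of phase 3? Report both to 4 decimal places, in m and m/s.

x = 1.2053, ẋ = 2.3936

phase 1: p=0.0318, T=0.681, ωT=2.419729, cosh=5.665880, sinh=5.576934; start (x,ẋ)=(0.065700, -0.034700) → end (x,ẋ)=(0.169410, 0.475155)
phase 2: p=0.2205, T=0.582, ωT=2.067962, cosh=4.017568, sinh=3.891124; start (x,ẋ)=(0.169410, 0.475155) → end (x,ẋ)=(0.535586, 1.202598)
phase 3: p=0.6172, T=0.448, ωT=1.591834, cosh=2.558150, sinh=2.354598; start (x,ẋ)=(0.535586, 1.202598) → end (x,ẋ)=(1.205345, 2.393618)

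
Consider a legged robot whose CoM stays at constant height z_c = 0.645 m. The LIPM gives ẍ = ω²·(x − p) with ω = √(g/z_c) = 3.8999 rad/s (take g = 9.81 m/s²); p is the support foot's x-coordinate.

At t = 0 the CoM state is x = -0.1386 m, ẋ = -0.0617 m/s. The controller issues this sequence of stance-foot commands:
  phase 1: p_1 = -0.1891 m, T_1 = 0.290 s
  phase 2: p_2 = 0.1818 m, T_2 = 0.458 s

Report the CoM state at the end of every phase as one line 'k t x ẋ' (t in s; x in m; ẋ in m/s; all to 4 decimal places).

phase 1: p=-0.1891, T=0.290, ωT=1.130971, cosh=1.710692, sinh=1.387972; start (x,ẋ)=(-0.138600, -0.061700) → end (x,ẋ)=(-0.124669, 0.167804)
phase 2: p=0.1818, T=0.458, ωT=1.786154, cosh=3.067033, sinh=2.899429; start (x,ẋ)=(-0.124669, 0.167804) → end (x,ẋ)=(-0.633394, -2.950733)

1 0.2900 -0.1247 0.1678
2 0.7480 -0.6334 -2.9507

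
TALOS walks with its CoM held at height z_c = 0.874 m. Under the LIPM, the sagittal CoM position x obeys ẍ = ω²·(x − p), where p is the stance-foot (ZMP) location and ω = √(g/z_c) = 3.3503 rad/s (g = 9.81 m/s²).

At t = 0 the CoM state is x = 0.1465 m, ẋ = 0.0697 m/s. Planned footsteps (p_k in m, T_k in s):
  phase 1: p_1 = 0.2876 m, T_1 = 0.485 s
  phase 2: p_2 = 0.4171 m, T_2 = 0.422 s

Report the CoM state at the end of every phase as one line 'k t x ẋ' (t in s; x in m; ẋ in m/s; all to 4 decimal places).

phase 1: p=0.2876, T=0.485, ωT=1.624895, cosh=2.637410, sinh=2.440478; start (x,ẋ)=(0.146500, 0.069700) → end (x,ẋ)=(-0.033767, -0.969853)
phase 2: p=0.4171, T=0.422, ωT=1.413827, cosh=2.177435, sinh=1.934224; start (x,ẋ)=(-0.033767, -0.969853) → end (x,ẋ)=(-1.124557, -5.033512)

1 0.4850 -0.0338 -0.9699
2 0.9070 -1.1246 -5.0335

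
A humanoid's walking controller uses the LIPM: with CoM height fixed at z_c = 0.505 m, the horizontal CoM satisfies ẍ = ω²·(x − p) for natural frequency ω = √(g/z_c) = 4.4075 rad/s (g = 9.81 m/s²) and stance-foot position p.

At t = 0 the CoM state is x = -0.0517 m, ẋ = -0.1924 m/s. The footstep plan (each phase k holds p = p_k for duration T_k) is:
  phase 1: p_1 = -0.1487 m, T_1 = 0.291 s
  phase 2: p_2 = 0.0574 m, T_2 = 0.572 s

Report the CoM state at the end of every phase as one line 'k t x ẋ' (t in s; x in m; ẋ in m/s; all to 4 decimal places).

phase 1: p=-0.1487, T=0.291, ωT=1.282582, cosh=1.941630, sinh=1.664310; start (x,ẋ)=(-0.051700, -0.192400) → end (x,ẋ)=(-0.033014, 0.337969)
phase 2: p=0.0574, T=0.572, ωT=2.521090, cosh=6.261262, sinh=6.180890; start (x,ẋ)=(-0.033014, 0.337969) → end (x,ẋ)=(-0.034752, -0.346967)

1 0.2910 -0.0330 0.3380
2 0.8630 -0.0348 -0.3470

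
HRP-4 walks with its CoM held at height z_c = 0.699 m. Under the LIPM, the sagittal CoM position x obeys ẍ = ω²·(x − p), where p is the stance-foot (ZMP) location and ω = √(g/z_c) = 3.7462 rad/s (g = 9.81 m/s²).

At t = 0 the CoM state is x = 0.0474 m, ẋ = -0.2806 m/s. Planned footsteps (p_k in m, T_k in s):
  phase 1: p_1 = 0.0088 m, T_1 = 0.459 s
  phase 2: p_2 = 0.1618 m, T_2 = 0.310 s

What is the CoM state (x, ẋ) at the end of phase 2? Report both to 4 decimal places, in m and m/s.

phase 1: p=0.0088, T=0.459, ωT=1.719506, cosh=2.880462, sinh=2.701307; start (x,ẋ)=(0.047400, -0.280600) → end (x,ẋ)=(-0.082349, -0.417640)
phase 2: p=0.1618, T=0.310, ωT=1.161322, cosh=1.753613, sinh=1.440541; start (x,ẋ)=(-0.082349, -0.417640) → end (x,ẋ)=(-0.426939, -2.049941)

x = -0.4269, ẋ = -2.0499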